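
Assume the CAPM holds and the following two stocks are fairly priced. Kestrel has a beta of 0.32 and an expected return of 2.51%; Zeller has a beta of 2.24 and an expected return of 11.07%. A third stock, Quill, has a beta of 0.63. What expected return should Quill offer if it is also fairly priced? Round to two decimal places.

MRP (SML slope) = (11.07% − 2.51%) / (2.24 − 0.32) = 8.56% / 1.92 = 4.4583%
R_f (intercept) = 2.51% − 0.32 × 4.4583% = 1.0833%
E(R_Quill) = R_f + β × MRP = 1.0833% + 0.63 × 4.4583% = 3.89%

3.89%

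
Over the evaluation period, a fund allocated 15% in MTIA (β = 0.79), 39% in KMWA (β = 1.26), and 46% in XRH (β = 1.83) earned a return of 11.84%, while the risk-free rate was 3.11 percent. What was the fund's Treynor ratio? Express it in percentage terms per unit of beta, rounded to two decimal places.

β_P = 0.15×0.79 + 0.39×1.26 + 0.46×1.83 = 1.4517
Treynor = (R_P − R_f) / β_P = (11.84% − 3.11%) / 1.4517 = 8.73% / 1.4517 = 6.01%

6.01%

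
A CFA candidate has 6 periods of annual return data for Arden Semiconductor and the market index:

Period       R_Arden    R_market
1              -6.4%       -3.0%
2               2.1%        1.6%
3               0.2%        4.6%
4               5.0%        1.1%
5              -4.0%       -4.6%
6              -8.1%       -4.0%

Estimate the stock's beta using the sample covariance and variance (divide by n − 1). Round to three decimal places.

1.055

Mean R_i = (-6.4 + 2.1 + 0.2 + 5.0 − 4.0 − 8.1) / 6 = -1.8667%
Mean R_m = (-3.0 + 1.6 + 4.6 + 1.1 − 4.6 − 4.0) / 6 = -0.7167%
Σ(R_i − R̄_i)(R_m − R̄_m) = 71.7533  ⇒  Cov = 71.7533 / 5 = 14.3507
Σ(R_m − R̄_m)² = 68.0083  ⇒  Var(R_m) = 68.0083 / 5 = 13.6017
β = Cov / Var(R_m) = 14.3507 / 13.6017 = 1.0551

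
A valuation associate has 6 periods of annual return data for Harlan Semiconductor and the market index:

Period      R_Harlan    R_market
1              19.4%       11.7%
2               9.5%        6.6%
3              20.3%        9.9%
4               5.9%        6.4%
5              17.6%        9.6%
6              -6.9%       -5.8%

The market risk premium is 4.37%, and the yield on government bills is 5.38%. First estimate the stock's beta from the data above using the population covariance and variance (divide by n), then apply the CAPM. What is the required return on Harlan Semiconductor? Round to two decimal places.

12.31%

Mean R_i = (19.4 + 9.5 + 20.3 + 5.9 + 17.6 − 6.9) / 6 = 10.9667%
Mean R_m = (11.7 + 6.6 + 9.9 + 6.4 + 9.6 − 5.8) / 6 = 6.4000%
Σ(R_i − R̄_i)(R_m − R̄_m) = 316.2700  ⇒  Cov = 316.2700 / 6 = 52.7117
Σ(R_m − R̄_m)² = 199.4600  ⇒  Var(R_m) = 199.4600 / 6 = 33.2433
β = Cov / Var(R_m) = 52.7117 / 33.2433 = 1.5856
E(R) = R_f + β × MRP = 5.38% + 1.5856 × 4.37% = 12.31%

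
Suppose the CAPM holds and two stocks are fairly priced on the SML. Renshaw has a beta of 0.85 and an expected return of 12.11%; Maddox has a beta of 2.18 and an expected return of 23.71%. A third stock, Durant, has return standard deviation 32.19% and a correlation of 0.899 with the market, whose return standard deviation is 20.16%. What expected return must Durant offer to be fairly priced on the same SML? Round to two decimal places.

17.22%

MRP = (23.71% − 12.11%) / (2.18 − 0.85) = 8.7218%
R_f = 12.11% − 0.85 × 8.7218% = 4.6965%
β_Durant = ρ·σ_i/σ_m = 0.899 × 32.19 / 20.16 = 1.4355
E(R_Durant) = R_f + β × MRP = 4.6965% + 1.4355 × 8.7218% = 17.22%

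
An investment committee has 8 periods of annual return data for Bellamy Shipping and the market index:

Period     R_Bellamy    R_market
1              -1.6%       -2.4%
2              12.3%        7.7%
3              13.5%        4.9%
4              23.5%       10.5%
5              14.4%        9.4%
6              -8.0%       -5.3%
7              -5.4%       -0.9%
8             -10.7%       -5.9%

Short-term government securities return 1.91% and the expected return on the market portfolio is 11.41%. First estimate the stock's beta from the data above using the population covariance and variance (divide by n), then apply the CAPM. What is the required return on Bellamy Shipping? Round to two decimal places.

19.38%

Mean R_i = (-1.6 + 12.3 + 13.5 + 23.5 + 14.4 − 8.0 − 5.4 − 10.7) / 8 = 4.7500%
Mean R_m = (-2.4 + 7.7 + 4.9 + 10.5 + 9.4 − 5.3 − 0.9 − 5.9) / 8 = 2.2500%
Σ(R_i − R̄_i)(R_m − R̄_m) = 571.7000  ⇒  Cov = 571.7000 / 8 = 71.4625
Σ(R_m − R̄_m)² = 310.8800  ⇒  Var(R_m) = 310.8800 / 8 = 38.8600
β = Cov / Var(R_m) = 71.4625 / 38.8600 = 1.8390
MRP = 11.41% − 1.91% = 9.50%
E(R) = R_f + β × MRP = 1.91% + 1.8390 × 9.50% = 19.38%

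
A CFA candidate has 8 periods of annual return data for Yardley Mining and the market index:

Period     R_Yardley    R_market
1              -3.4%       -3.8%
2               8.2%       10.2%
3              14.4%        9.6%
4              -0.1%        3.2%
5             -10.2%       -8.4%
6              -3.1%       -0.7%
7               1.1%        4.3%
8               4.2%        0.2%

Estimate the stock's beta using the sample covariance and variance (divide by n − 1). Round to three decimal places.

1.084

Mean R_i = (-3.4 + 8.2 + 14.4 − 0.1 − 10.2 − 3.1 + 1.1 + 4.2) / 8 = 1.3875%
Mean R_m = (-3.8 + 10.2 + 9.6 + 3.2 − 8.4 − 0.7 + 4.3 + 0.2) / 8 = 1.8250%
Σ(R_i − R̄_i)(R_m − R̄_m) = 307.6425  ⇒  Cov = 307.6425 / 7 = 43.9489
Σ(R_m − R̄_m)² = 283.8150  ⇒  Var(R_m) = 283.8150 / 7 = 40.5450
β = Cov / Var(R_m) = 43.9489 / 40.5450 = 1.0840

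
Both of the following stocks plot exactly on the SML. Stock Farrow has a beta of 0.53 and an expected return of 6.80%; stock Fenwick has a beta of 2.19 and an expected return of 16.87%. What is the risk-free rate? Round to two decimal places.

3.58%

Both satisfy E(R) = R_f + β·MRP, so the slope of the SML is
MRP = (16.87% − 6.80%) / (2.19 − 0.53) = 10.07% / 1.66 = 6.0663%
R_f = E(R_Farrow) − β_Farrow·MRP = 6.80% − 0.53 × 6.0663% = 3.5849%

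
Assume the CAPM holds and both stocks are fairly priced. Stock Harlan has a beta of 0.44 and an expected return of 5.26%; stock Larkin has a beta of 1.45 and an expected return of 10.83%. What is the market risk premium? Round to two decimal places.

5.51%

Both satisfy E(R) = R_f + β·MRP, so the slope of the SML is
MRP = (10.83% − 5.26%) / (1.45 − 0.44) = 5.57% / 1.01 = 5.5149%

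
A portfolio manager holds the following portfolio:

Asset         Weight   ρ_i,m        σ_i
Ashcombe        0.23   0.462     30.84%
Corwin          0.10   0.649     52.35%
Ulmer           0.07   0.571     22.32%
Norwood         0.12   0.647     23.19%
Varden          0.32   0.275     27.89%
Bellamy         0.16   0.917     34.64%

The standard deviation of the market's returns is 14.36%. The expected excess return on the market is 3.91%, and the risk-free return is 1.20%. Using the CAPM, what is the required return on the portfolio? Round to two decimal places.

β_Ashcombe = 0.462 × 30.84% / 14.36% = 0.9922
β_Corwin = 0.649 × 52.35% / 14.36% = 2.3660
β_Ulmer = 0.571 × 22.32% / 14.36% = 0.8875
β_Norwood = 0.647 × 23.19% / 14.36% = 1.0448
β_Varden = 0.275 × 27.89% / 14.36% = 0.5341
β_Bellamy = 0.917 × 34.64% / 14.36% = 2.2120
β_P = Σ w_i β_i = 0.23×0.9922 + 0.10×2.3660 + 0.07×0.8875 + 0.12×1.0448 + 0.32×0.5341 + 0.16×2.2120 = 1.1771
E(R_P) = R_f + β_P × MRP = 1.20% + 1.1771 × 3.91% = 5.80%

5.80%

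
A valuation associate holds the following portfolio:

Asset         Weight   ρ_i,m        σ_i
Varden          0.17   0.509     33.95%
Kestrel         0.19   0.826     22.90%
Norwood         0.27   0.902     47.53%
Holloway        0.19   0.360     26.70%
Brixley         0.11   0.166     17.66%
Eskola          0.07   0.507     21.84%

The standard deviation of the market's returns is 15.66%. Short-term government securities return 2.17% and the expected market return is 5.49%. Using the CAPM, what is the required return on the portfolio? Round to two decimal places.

6.63%

β_Varden = 0.509 × 33.95% / 15.66% = 1.1035
β_Kestrel = 0.826 × 22.90% / 15.66% = 1.2079
β_Norwood = 0.902 × 47.53% / 15.66% = 2.7377
β_Holloway = 0.360 × 26.70% / 15.66% = 0.6138
β_Brixley = 0.166 × 17.66% / 15.66% = 0.1872
β_Eskola = 0.507 × 21.84% / 15.66% = 0.7071
β_P = Σ w_i β_i = 0.17×1.1035 + 0.19×1.2079 + 0.27×2.7377 + 0.19×0.6138 + 0.11×0.1872 + 0.07×0.7071 = 1.3430
MRP = 5.49% − 2.17% = 3.32%
E(R_P) = R_f + β_P × MRP = 2.17% + 1.3430 × 3.32% = 6.63%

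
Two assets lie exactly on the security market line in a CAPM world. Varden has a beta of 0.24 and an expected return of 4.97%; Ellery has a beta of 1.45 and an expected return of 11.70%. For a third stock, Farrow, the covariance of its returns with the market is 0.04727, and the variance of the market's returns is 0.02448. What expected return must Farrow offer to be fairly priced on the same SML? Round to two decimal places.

14.38%

MRP = (11.70% − 4.97%) / (1.45 − 0.24) = 5.5620%
R_f = 4.97% − 0.24 × 5.5620% = 3.6351%
β_Farrow = Cov / Var(R_m) = 0.04727 / 0.02448 = 1.9310
E(R_Farrow) = R_f + β × MRP = 3.6351% + 1.9310 × 5.5620% = 14.38%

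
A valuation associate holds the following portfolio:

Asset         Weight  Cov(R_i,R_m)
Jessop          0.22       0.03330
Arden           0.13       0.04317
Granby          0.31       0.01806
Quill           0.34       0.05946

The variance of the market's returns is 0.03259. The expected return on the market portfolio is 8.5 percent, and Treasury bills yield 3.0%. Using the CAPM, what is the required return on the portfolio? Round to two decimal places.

β_Jessop = 0.03330 / 0.03259 = 1.0218
β_Arden = 0.04317 / 0.03259 = 1.3246
β_Granby = 0.01806 / 0.03259 = 0.5542
β_Quill = 0.05946 / 0.03259 = 1.8245
β_P = Σ w_i β_i = 0.22×1.0218 + 0.13×1.3246 + 0.31×0.5542 + 0.34×1.8245 = 1.1891
MRP = 8.5% − 3.0% = 5.50%
E(R_P) = R_f + β_P × MRP = 3.0% + 1.1891 × 5.5% = 9.54%

9.54%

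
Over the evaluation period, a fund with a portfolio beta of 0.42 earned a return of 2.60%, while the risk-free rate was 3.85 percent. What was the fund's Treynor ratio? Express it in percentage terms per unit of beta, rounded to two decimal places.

-2.98%

Treynor = (R_P − R_f) / β_P = (2.60% − 3.85%) / 0.4200 = -1.25% / 0.4200 = -2.98%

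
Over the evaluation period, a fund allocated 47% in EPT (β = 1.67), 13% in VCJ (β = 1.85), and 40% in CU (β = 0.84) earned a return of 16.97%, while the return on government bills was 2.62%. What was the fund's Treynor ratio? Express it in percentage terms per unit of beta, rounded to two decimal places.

10.54%

β_P = 0.47×1.67 + 0.13×1.85 + 0.40×0.84 = 1.3614
Treynor = (R_P − R_f) / β_P = (16.97% − 2.62%) / 1.3614 = 14.35% / 1.3614 = 10.54%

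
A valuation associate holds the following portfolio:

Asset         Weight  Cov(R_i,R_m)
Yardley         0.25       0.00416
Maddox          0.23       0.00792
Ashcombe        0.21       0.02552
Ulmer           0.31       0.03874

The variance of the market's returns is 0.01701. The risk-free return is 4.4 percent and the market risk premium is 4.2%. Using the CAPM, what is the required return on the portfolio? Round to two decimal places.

9.40%

β_Yardley = 0.00416 / 0.01701 = 0.2446
β_Maddox = 0.00792 / 0.01701 = 0.4656
β_Ashcombe = 0.02552 / 0.01701 = 1.5003
β_Ulmer = 0.03874 / 0.01701 = 2.2775
β_P = Σ w_i β_i = 0.25×0.2446 + 0.23×0.4656 + 0.21×1.5003 + 0.31×2.2775 = 1.1893
E(R_P) = R_f + β_P × MRP = 4.4% + 1.1893 × 4.2% = 9.40%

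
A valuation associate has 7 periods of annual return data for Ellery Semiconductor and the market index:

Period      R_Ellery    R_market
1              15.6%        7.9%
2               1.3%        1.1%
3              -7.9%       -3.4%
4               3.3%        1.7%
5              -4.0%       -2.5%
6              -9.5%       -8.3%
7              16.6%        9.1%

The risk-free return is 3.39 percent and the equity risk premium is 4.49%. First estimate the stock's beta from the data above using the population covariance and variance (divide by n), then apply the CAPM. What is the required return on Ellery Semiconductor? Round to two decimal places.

10.85%

Mean R_i = (15.6 + 1.3 − 7.9 + 3.3 − 4.0 − 9.5 + 16.6) / 7 = 2.2000%
Mean R_m = (7.9 + 1.1 − 3.4 + 1.7 − 2.5 − 8.3 + 9.1) / 7 = 0.8000%
Σ(R_i − R̄_i)(R_m − R̄_m) = 384.7300  ⇒  Cov = 384.7300 / 7 = 54.9614
Σ(R_m − R̄_m)² = 231.5400  ⇒  Var(R_m) = 231.5400 / 7 = 33.0771
β = Cov / Var(R_m) = 54.9614 / 33.0771 = 1.6616
E(R) = R_f + β × MRP = 3.39% + 1.6616 × 4.49% = 10.85%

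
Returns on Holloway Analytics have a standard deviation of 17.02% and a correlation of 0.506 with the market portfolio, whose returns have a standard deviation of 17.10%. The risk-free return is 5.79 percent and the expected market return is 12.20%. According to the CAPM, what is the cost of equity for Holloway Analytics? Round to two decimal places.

9.02%

β = ρ × σ_i / σ_m = 0.506 × 17.02% / 17.10% = 0.5036
MRP = 12.20% − 5.79% = 6.41%
E(R) = 5.79% + 0.5036 × 6.41% = 9.02%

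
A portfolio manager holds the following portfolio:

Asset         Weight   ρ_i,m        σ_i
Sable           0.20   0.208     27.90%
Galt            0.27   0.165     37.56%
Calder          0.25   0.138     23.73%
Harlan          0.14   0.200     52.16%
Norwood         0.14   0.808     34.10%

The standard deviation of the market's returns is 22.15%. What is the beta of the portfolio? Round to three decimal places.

β_Sable = 0.208 × 27.90% / 22.15% = 0.2620
β_Galt = 0.165 × 37.56% / 22.15% = 0.2798
β_Calder = 0.138 × 23.73% / 22.15% = 0.1478
β_Harlan = 0.200 × 52.16% / 22.15% = 0.4710
β_Norwood = 0.808 × 34.10% / 22.15% = 1.2439
β_P = Σ w_i β_i = 0.20×0.2620 + 0.27×0.2798 + 0.25×0.1478 + 0.14×0.4710 + 0.14×1.2439 = 0.4050

0.405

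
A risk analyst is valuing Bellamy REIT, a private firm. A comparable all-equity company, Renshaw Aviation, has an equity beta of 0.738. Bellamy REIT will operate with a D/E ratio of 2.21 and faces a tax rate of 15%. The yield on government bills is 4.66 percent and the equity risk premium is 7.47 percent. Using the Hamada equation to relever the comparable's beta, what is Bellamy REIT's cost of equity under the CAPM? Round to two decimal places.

β_L = β_U × [1 + (1 − t)(D/E)] = 0.738 × [1 + (1 − 0.15) × 2.21]
    = 0.738 × [1 + 0.85 × 2.21] = 0.738 × 2.8785 = 2.1243
E(R) = R_f + β_L × MRP = 4.66% + 2.1243 × 7.47% = 20.53%

20.53%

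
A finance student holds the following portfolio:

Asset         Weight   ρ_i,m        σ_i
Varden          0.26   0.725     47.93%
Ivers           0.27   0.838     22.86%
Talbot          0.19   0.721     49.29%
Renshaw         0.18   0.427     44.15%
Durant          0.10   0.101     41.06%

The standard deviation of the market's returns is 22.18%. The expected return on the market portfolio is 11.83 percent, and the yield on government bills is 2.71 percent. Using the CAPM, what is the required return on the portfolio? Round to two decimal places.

12.89%

β_Varden = 0.725 × 47.93% / 22.18% = 1.5667
β_Ivers = 0.838 × 22.86% / 22.18% = 0.8637
β_Talbot = 0.721 × 49.29% / 22.18% = 1.6023
β_Renshaw = 0.427 × 44.15% / 22.18% = 0.8500
β_Durant = 0.101 × 41.06% / 22.18% = 0.1870
β_P = Σ w_i β_i = 0.26×1.5667 + 0.27×0.8637 + 0.19×1.6023 + 0.18×0.8500 + 0.10×0.1870 = 1.1167
MRP = 11.83% − 2.71% = 9.12%
E(R_P) = R_f + β_P × MRP = 2.71% + 1.1167 × 9.12% = 12.89%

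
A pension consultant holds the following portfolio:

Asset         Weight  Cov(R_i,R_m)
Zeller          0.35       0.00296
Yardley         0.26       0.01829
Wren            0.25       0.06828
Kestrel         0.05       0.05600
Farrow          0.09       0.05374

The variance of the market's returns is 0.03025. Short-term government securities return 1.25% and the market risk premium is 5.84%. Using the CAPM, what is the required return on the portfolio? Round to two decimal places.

7.14%

β_Zeller = 0.00296 / 0.03025 = 0.0979
β_Yardley = 0.01829 / 0.03025 = 0.6046
β_Wren = 0.06828 / 0.03025 = 2.2572
β_Kestrel = 0.05600 / 0.03025 = 1.8512
β_Farrow = 0.05374 / 0.03025 = 1.7765
β_P = Σ w_i β_i = 0.35×0.0979 + 0.26×0.6046 + 0.25×2.2572 + 0.05×1.8512 + 0.09×1.7765 = 1.0082
E(R_P) = R_f + β_P × MRP = 1.25% + 1.0082 × 5.84% = 7.14%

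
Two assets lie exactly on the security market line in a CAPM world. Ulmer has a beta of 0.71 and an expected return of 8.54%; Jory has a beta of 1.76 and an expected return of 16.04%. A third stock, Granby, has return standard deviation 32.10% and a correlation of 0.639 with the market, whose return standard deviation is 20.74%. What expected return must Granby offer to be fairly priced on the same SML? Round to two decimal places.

10.53%

MRP = (16.04% − 8.54%) / (1.76 − 0.71) = 7.1429%
R_f = 8.54% − 0.71 × 7.1429% = 3.4685%
β_Granby = ρ·σ_i/σ_m = 0.639 × 32.10 / 20.74 = 0.9890
E(R_Granby) = R_f + β × MRP = 3.4685% + 0.9890 × 7.1429% = 10.53%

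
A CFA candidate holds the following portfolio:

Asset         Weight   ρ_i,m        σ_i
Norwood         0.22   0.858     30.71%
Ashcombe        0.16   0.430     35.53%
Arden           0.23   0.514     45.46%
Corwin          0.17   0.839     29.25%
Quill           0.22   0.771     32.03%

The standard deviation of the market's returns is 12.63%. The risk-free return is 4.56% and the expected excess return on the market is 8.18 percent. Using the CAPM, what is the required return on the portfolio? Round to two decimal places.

β_Norwood = 0.858 × 30.71% / 12.63% = 2.0862
β_Ashcombe = 0.430 × 35.53% / 12.63% = 1.2097
β_Arden = 0.514 × 45.46% / 12.63% = 1.8501
β_Corwin = 0.839 × 29.25% / 12.63% = 1.9431
β_Quill = 0.771 × 32.03% / 12.63% = 1.9553
β_P = Σ w_i β_i = 0.22×2.0862 + 0.16×1.2097 + 0.23×1.8501 + 0.17×1.9431 + 0.22×1.9553 = 1.8385
E(R_P) = R_f + β_P × MRP = 4.56% + 1.8385 × 8.18% = 19.60%

19.60%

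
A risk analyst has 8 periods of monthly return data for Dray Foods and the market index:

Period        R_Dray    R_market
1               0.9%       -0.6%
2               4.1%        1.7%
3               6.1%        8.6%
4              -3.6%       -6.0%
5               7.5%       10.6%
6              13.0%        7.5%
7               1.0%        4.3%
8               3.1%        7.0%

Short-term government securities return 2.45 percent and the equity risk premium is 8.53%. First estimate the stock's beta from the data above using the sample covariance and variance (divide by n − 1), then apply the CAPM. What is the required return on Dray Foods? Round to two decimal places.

8.50%

Mean R_i = (0.9 + 4.1 + 6.1 − 3.6 + 7.5 + 13.0 + 1.0 + 3.1) / 8 = 4.0125%
Mean R_m = (-0.6 + 1.7 + 8.6 − 6.0 + 10.6 + 7.5 + 4.3 + 7.0) / 8 = 4.1375%
Σ(R_i − R̄_i)(R_m − R̄_m) = 150.6763  ⇒  Cov = 150.6763 / 7 = 21.5252
Σ(R_m − R̄_m)² = 212.3588  ⇒  Var(R_m) = 212.3588 / 7 = 30.3370
β = Cov / Var(R_m) = 21.5252 / 30.3370 = 0.7095
E(R) = R_f + β × MRP = 2.45% + 0.7095 × 8.53% = 8.50%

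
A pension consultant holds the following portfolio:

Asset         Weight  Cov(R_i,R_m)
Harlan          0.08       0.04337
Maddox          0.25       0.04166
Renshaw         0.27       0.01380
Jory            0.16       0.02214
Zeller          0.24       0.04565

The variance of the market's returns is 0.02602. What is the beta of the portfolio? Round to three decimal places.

β_Harlan = 0.04337 / 0.02602 = 1.6668
β_Maddox = 0.04166 / 0.02602 = 1.6011
β_Renshaw = 0.01380 / 0.02602 = 0.5304
β_Jory = 0.02214 / 0.02602 = 0.8509
β_Zeller = 0.04565 / 0.02602 = 1.7544
β_P = Σ w_i β_i = 0.08×1.6668 + 0.25×1.6011 + 0.27×0.5304 + 0.16×0.8509 + 0.24×1.7544 = 1.2340

1.234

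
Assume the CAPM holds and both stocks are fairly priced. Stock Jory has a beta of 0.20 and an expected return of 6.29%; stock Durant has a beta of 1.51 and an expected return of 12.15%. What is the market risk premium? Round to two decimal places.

Both satisfy E(R) = R_f + β·MRP, so the slope of the SML is
MRP = (12.15% − 6.29%) / (1.51 − 0.20) = 5.86% / 1.31 = 4.4733%

4.47%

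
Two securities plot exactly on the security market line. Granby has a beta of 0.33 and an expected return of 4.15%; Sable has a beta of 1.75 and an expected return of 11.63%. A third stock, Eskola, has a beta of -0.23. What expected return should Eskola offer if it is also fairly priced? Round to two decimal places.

1.20%

MRP (SML slope) = (11.63% − 4.15%) / (1.75 − 0.33) = 7.48% / 1.42 = 5.2676%
R_f (intercept) = 4.15% − 0.33 × 5.2676% = 2.4117%
E(R_Eskola) = R_f + β × MRP = 2.4117% + -0.23 × 5.2676% = 1.20%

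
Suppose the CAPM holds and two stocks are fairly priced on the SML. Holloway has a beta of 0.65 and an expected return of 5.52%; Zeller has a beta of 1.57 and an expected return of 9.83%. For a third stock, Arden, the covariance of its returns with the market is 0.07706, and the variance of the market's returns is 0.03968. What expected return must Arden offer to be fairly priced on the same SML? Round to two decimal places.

MRP = (9.83% − 5.52%) / (1.57 − 0.65) = 4.6848%
R_f = 5.52% − 0.65 × 4.6848% = 2.4749%
β_Arden = Cov / Var(R_m) = 0.07706 / 0.03968 = 1.9420
E(R_Arden) = R_f + β × MRP = 2.4749% + 1.9420 × 4.6848% = 11.57%

11.57%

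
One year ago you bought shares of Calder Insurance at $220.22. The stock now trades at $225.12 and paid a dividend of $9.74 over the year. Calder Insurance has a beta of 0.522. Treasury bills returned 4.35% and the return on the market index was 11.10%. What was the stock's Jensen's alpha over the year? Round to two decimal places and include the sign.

-1.23%

Realised HPR = (P1 + D1 − P0) / P0 = (225.12 + 9.74 − 220.22) / 220.22 = 14.64 / 220.22 = 6.6479%
MRP = 11.10% − 4.35% = 6.75%
CAPM required = R_f + β·MRP = 4.35% + 0.522 × 6.75% = 7.87350%
α = realised − required = 6.6479% − 7.87350% = -1.23%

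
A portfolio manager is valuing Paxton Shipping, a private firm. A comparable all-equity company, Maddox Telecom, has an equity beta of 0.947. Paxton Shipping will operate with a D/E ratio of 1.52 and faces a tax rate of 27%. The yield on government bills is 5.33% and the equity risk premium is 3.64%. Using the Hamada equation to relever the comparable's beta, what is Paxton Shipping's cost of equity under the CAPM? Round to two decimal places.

12.60%

β_L = β_U × [1 + (1 − t)(D/E)] = 0.947 × [1 + (1 − 0.27) × 1.52]
    = 0.947 × [1 + 0.73 × 1.52] = 0.947 × 2.1096 = 1.9978
E(R) = R_f + β_L × MRP = 5.33% + 1.9978 × 3.64% = 12.60%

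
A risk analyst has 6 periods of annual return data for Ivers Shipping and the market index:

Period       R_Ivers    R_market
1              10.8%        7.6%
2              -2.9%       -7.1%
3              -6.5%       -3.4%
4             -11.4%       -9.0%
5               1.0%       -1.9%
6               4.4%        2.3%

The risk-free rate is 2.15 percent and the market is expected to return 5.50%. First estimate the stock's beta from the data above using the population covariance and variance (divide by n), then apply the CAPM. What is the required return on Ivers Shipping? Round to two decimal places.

Mean R_i = (10.8 − 2.9 − 6.5 − 11.4 + 1.0 + 4.4) / 6 = -0.7667%
Mean R_m = (7.6 − 7.1 − 3.4 − 9.0 − 1.9 + 2.3) / 6 = -1.9167%
Σ(R_i − R̄_i)(R_m − R̄_m) = 226.7733  ⇒  Cov = 226.7733 / 6 = 37.7956
Σ(R_m − R̄_m)² = 187.5883  ⇒  Var(R_m) = 187.5883 / 6 = 31.2647
β = Cov / Var(R_m) = 37.7956 / 31.2647 = 1.2089
MRP = 5.50% − 2.15% = 3.35%
E(R) = R_f + β × MRP = 2.15% + 1.2089 × 3.35% = 6.20%

6.20%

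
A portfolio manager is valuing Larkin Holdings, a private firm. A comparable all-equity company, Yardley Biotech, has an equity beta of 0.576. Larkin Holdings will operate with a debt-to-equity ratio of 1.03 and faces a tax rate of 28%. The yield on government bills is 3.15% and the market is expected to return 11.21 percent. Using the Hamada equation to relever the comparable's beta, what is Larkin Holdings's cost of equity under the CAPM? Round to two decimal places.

11.24%

β_L = β_U × [1 + (1 − t)(D/E)] = 0.576 × [1 + (1 − 0.28) × 1.03]
    = 0.576 × [1 + 0.72 × 1.03] = 0.576 × 1.7416 = 1.0032
MRP = 11.21% − 3.15% = 8.06%
E(R) = R_f + β_L × MRP = 3.15% + 1.0032 × 8.06% = 11.24%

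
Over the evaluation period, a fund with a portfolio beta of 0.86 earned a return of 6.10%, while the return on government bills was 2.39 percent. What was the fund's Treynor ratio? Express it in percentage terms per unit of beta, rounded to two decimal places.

Treynor = (R_P − R_f) / β_P = (6.10% − 2.39%) / 0.8600 = 3.71% / 0.8600 = 4.31%

4.31%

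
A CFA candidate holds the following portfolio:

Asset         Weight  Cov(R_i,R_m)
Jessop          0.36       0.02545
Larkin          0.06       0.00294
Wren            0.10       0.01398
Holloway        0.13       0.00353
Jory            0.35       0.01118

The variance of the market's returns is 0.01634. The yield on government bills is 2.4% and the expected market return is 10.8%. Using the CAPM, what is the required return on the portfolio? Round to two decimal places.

β_Jessop = 0.02545 / 0.01634 = 1.5575
β_Larkin = 0.00294 / 0.01634 = 0.1799
β_Wren = 0.01398 / 0.01634 = 0.8556
β_Holloway = 0.00353 / 0.01634 = 0.2160
β_Jory = 0.01118 / 0.01634 = 0.6842
β_P = Σ w_i β_i = 0.36×1.5575 + 0.06×0.1799 + 0.10×0.8556 + 0.13×0.2160 + 0.35×0.6842 = 0.9246
MRP = 10.8% − 2.4% = 8.40%
E(R_P) = R_f + β_P × MRP = 2.4% + 0.9246 × 8.4% = 10.17%

10.17%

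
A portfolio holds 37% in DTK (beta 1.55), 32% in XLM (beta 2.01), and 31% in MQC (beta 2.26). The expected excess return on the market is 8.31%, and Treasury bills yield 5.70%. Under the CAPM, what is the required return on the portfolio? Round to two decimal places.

21.63%

β_P = Σ w_i β_i = 0.37×1.55 + 0.32×2.01 + 0.31×2.26 = 1.9173
E(R_P) = R_f + β_P × MRP = 5.70% + 1.9173 × 8.31% = 21.63%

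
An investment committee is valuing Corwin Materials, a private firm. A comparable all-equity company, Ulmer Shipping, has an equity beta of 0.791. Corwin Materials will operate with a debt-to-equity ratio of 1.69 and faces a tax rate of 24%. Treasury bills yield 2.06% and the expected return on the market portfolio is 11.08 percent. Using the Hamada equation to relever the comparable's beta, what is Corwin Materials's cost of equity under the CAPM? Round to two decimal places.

18.36%

β_L = β_U × [1 + (1 − t)(D/E)] = 0.791 × [1 + (1 − 0.24) × 1.69]
    = 0.791 × [1 + 0.76 × 1.69] = 0.791 × 2.2844 = 1.8070
MRP = 11.08% − 2.06% = 9.02%
E(R) = R_f + β_L × MRP = 2.06% + 1.8070 × 9.02% = 18.36%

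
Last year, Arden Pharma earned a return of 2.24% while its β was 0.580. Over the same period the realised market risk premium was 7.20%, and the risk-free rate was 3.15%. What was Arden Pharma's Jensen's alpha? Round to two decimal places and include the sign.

CAPM benchmark = R_f + β(R_m − R_f) = 3.15% + 0.580 × 7.20% = 7.32600%
α = actual − benchmark = 2.24% − 7.32600% = -5.09%

-5.09%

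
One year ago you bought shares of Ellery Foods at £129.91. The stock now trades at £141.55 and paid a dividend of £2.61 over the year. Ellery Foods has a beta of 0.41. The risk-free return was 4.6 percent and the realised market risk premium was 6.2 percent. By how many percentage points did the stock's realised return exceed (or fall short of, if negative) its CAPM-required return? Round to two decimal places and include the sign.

+3.83%

Realised HPR = (P1 + D1 − P0) / P0 = (141.55 + 2.61 − 129.91) / 129.91 = 14.25 / 129.91 = 10.9691%
CAPM required = R_f + β·MRP = 4.6% + 0.41 × 6.2% = 7.1420%
α = realised − required = 10.9691% − 7.1420% = +3.83%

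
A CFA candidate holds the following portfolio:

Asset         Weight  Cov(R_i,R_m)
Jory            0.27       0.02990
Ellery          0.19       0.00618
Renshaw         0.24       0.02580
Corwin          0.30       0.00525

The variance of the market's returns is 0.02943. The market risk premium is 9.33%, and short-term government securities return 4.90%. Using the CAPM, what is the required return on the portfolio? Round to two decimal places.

β_Jory = 0.02990 / 0.02943 = 1.0160
β_Ellery = 0.00618 / 0.02943 = 0.2100
β_Renshaw = 0.02580 / 0.02943 = 0.8767
β_Corwin = 0.00525 / 0.02943 = 0.1784
β_P = Σ w_i β_i = 0.27×1.0160 + 0.19×0.2100 + 0.24×0.8767 + 0.30×0.1784 = 0.5781
E(R_P) = R_f + β_P × MRP = 4.90% + 0.5781 × 9.33% = 10.29%

10.29%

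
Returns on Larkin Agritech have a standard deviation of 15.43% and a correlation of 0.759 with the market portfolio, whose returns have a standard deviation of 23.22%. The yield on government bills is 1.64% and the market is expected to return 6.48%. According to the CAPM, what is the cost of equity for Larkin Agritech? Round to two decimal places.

4.08%

β = ρ × σ_i / σ_m = 0.759 × 15.43% / 23.22% = 0.5044
MRP = 6.48% − 1.64% = 4.84%
E(R) = 1.64% + 0.5044 × 4.84% = 4.08%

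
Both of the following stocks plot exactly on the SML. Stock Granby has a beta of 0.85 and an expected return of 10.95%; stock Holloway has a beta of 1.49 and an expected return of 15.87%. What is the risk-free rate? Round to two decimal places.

4.42%

Both satisfy E(R) = R_f + β·MRP, so the slope of the SML is
MRP = (15.87% − 10.95%) / (1.49 − 0.85) = 4.92% / 0.64 = 7.6875%
R_f = E(R_Granby) − β_Granby·MRP = 10.95% − 0.85 × 7.6875% = 4.4156%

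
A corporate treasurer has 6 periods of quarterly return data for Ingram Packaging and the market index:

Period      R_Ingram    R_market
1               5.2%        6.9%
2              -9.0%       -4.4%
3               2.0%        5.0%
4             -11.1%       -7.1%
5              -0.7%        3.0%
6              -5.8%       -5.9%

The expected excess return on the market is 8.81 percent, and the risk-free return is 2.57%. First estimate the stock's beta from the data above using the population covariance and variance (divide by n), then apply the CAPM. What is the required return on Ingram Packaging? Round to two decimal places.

11.53%

Mean R_i = (5.2 − 9.0 + 2.0 − 11.1 − 0.7 − 5.8) / 6 = -3.2333%
Mean R_m = (6.9 − 4.4 + 5.0 − 7.1 + 3.0 − 5.9) / 6 = -0.4167%
Σ(R_i − R̄_i)(R_m − R̄_m) = 188.3267  ⇒  Cov = 188.3267 / 6 = 31.3878
Σ(R_m − R̄_m)² = 185.1483  ⇒  Var(R_m) = 185.1483 / 6 = 30.8581
β = Cov / Var(R_m) = 31.3878 / 30.8581 = 1.0172
E(R) = R_f + β × MRP = 2.57% + 1.0172 × 8.81% = 11.53%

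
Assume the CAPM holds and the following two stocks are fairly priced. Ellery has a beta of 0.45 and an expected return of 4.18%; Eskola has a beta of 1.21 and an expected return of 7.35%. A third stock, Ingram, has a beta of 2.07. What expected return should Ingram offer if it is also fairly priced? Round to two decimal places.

10.94%

MRP (SML slope) = (7.35% − 4.18%) / (1.21 − 0.45) = 3.17% / 0.76 = 4.1711%
R_f (intercept) = 4.18% − 0.45 × 4.1711% = 2.3030%
E(R_Ingram) = R_f + β × MRP = 2.3030% + 2.07 × 4.1711% = 10.94%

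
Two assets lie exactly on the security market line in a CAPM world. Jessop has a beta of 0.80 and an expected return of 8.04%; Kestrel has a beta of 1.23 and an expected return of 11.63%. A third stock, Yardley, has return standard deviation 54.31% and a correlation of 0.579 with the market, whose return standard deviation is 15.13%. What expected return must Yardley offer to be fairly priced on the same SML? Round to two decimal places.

18.71%

MRP = (11.63% − 8.04%) / (1.23 − 0.80) = 8.3488%
R_f = 8.04% − 0.80 × 8.3488% = 1.3610%
β_Yardley = ρ·σ_i/σ_m = 0.579 × 54.31 / 15.13 = 2.0784
E(R_Yardley) = R_f + β × MRP = 1.3610% + 2.0784 × 8.3488% = 18.71%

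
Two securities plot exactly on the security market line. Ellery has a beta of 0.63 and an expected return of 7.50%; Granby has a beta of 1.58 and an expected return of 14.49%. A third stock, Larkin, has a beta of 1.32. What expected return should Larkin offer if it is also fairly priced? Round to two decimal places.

MRP (SML slope) = (14.49% − 7.50%) / (1.58 − 0.63) = 6.99% / 0.95 = 7.3579%
R_f (intercept) = 7.50% − 0.63 × 7.3579% = 2.8645%
E(R_Larkin) = R_f + β × MRP = 2.8645% + 1.32 × 7.3579% = 12.58%

12.58%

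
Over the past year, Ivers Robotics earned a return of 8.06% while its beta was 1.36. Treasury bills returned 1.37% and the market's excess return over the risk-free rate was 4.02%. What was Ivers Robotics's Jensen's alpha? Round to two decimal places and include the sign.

+1.22%

CAPM benchmark = R_f + β(R_m − R_f) = 1.37% + 1.36 × 4.02% = 6.8372%
α = actual − benchmark = 8.06% − 6.8372% = +1.22%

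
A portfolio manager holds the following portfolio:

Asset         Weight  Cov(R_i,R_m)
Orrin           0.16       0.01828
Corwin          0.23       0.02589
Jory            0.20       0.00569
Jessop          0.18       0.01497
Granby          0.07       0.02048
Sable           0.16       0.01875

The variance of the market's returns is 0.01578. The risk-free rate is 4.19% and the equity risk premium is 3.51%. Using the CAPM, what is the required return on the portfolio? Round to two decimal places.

8.00%

β_Orrin = 0.01828 / 0.01578 = 1.1584
β_Corwin = 0.02589 / 0.01578 = 1.6407
β_Jory = 0.00569 / 0.01578 = 0.3606
β_Jessop = 0.01497 / 0.01578 = 0.9487
β_Granby = 0.02048 / 0.01578 = 1.2978
β_Sable = 0.01875 / 0.01578 = 1.1882
β_P = Σ w_i β_i = 0.16×1.1584 + 0.23×1.6407 + 0.20×0.3606 + 0.18×0.9487 + 0.07×1.2978 + 0.16×1.1882 = 1.0865
E(R_P) = R_f + β_P × MRP = 4.19% + 1.0865 × 3.51% = 8.00%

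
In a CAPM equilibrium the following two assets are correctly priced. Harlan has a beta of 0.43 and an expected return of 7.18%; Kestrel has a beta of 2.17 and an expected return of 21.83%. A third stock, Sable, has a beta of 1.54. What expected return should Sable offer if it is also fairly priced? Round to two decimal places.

MRP (SML slope) = (21.83% − 7.18%) / (2.17 − 0.43) = 14.65% / 1.74 = 8.4195%
R_f (intercept) = 7.18% − 0.43 × 8.4195% = 3.5596%
E(R_Sable) = R_f + β × MRP = 3.5596% + 1.54 × 8.4195% = 16.53%

16.53%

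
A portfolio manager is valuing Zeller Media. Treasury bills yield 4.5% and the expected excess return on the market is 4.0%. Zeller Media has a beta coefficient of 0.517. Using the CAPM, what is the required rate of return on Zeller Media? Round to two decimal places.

6.57%

E(R) = R_f + β × MRP = 4.5% + 0.517 × 4.0% = 6.57%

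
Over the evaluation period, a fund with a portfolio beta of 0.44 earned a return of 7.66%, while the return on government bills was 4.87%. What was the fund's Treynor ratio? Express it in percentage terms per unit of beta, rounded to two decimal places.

6.34%

Treynor = (R_P − R_f) / β_P = (7.66% − 4.87%) / 0.4400 = 2.79% / 0.4400 = 6.34%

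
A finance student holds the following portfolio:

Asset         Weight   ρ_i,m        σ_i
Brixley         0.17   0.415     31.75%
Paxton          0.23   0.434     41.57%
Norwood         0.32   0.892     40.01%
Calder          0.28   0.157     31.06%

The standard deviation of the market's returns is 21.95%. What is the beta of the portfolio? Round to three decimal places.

β_Brixley = 0.415 × 31.75% / 21.95% = 0.6003
β_Paxton = 0.434 × 41.57% / 21.95% = 0.8219
β_Norwood = 0.892 × 40.01% / 21.95% = 1.6259
β_Calder = 0.157 × 31.06% / 21.95% = 0.2222
β_P = Σ w_i β_i = 0.17×0.6003 + 0.23×0.8219 + 0.32×1.6259 + 0.28×0.2222 = 0.8736

0.874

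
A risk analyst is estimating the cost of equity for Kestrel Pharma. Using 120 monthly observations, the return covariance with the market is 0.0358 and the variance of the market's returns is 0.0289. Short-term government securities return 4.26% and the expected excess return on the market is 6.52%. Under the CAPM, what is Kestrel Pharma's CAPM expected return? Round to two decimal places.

β = Cov(R_i, R_m) / Var(R_m) = 0.0358 / 0.0289 = 1.2388
E(R) = R_f + β × MRP = 4.26% + 1.2388 × 6.52% = 12.34%

12.34%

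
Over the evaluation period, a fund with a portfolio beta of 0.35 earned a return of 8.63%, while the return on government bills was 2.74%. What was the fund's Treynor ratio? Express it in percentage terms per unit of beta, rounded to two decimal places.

Treynor = (R_P − R_f) / β_P = (8.63% − 2.74%) / 0.3500 = 5.89% / 0.3500 = 16.83%

16.83%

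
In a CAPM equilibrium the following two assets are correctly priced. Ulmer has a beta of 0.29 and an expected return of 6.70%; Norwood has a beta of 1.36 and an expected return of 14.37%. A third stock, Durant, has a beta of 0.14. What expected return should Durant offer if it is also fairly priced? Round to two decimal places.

MRP (SML slope) = (14.37% − 6.70%) / (1.36 − 0.29) = 7.67% / 1.07 = 7.1682%
R_f (intercept) = 6.70% − 0.29 × 7.1682% = 4.6212%
E(R_Durant) = R_f + β × MRP = 4.6212% + 0.14 × 7.1682% = 5.62%

5.62%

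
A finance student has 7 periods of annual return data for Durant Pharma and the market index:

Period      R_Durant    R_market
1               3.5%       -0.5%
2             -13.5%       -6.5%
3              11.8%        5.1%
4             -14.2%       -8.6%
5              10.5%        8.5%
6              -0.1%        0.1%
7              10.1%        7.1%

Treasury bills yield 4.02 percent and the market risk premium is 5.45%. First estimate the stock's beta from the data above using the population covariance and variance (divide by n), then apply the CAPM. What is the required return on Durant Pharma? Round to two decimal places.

Mean R_i = (3.5 − 13.5 + 11.8 − 14.2 + 10.5 − 0.1 + 10.1) / 7 = 1.1571%
Mean R_m = (-0.5 − 6.5 + 5.1 − 8.6 + 8.5 + 0.1 + 7.1) / 7 = 0.7429%
Σ(R_i − R̄_i)(R_m − R̄_m) = 423.2329  ⇒  Cov = 423.2329 / 7 = 60.4618
Σ(R_m − R̄_m)² = 261.2771  ⇒  Var(R_m) = 261.2771 / 7 = 37.3253
β = Cov / Var(R_m) = 60.4618 / 37.3253 = 1.6199
E(R) = R_f + β × MRP = 4.02% + 1.6199 × 5.45% = 12.85%

12.85%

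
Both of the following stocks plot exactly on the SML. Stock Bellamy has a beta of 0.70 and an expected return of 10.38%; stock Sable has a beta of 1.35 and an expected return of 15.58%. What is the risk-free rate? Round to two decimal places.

Both satisfy E(R) = R_f + β·MRP, so the slope of the SML is
MRP = (15.58% − 10.38%) / (1.35 − 0.70) = 5.20% / 0.65 = 8.0000%
R_f = E(R_Bellamy) − β_Bellamy·MRP = 10.38% − 0.70 × 8.0000% = 4.7800%

4.78%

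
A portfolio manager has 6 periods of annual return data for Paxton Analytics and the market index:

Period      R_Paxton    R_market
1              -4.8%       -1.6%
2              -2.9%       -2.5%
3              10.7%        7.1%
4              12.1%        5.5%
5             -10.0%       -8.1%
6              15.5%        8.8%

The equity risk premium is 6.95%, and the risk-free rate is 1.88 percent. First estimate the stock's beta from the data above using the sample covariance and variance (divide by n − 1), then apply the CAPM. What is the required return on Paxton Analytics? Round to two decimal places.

Mean R_i = (-4.8 − 2.9 + 10.7 + 12.1 − 10.0 + 15.5) / 6 = 3.4333%
Mean R_m = (-1.6 − 2.5 + 7.1 + 5.5 − 8.1 + 8.8) / 6 = 1.5333%
Σ(R_i − R̄_i)(R_m − R̄_m) = 343.2633  ⇒  Cov = 343.2633 / 5 = 68.6527
Σ(R_m − R̄_m)² = 218.4133  ⇒  Var(R_m) = 218.4133 / 5 = 43.6827
β = Cov / Var(R_m) = 68.6527 / 43.6827 = 1.5716
E(R) = R_f + β × MRP = 1.88% + 1.5716 × 6.95% = 12.80%

12.80%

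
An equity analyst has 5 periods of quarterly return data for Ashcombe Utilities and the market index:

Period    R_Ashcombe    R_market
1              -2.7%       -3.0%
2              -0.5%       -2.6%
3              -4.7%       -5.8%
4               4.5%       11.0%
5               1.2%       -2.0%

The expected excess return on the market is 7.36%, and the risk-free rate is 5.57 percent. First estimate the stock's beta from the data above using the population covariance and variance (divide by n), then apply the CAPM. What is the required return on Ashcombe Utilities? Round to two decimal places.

9.08%

Mean R_i = (-2.7 − 0.5 − 4.7 + 4.5 + 1.2) / 5 = -0.4400%
Mean R_m = (-3.0 − 2.6 − 5.8 + 11.0 − 2.0) / 5 = -0.4800%
Σ(R_i − R̄_i)(R_m − R̄_m) = 82.7040  ⇒  Cov = 82.7040 / 5 = 16.5408
Σ(R_m − R̄_m)² = 173.2480  ⇒  Var(R_m) = 173.2480 / 5 = 34.6496
β = Cov / Var(R_m) = 16.5408 / 34.6496 = 0.4774
E(R) = R_f + β × MRP = 5.57% + 0.4774 × 7.36% = 9.08%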